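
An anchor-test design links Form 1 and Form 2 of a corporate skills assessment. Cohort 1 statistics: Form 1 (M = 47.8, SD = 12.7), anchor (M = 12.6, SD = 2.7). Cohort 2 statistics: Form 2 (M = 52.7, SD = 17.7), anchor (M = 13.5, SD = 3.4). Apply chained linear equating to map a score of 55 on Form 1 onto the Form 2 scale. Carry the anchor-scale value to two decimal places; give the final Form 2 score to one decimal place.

56.0

Form 1 → anchor (Cohort 1): v = (2.7/12.7)(55 − 47.8) + 12.6 = 14.13
anchor → Form 2 (Cohort 2): y = (17.7/3.4)(14.13 − 13.5) + 52.7 = 56.0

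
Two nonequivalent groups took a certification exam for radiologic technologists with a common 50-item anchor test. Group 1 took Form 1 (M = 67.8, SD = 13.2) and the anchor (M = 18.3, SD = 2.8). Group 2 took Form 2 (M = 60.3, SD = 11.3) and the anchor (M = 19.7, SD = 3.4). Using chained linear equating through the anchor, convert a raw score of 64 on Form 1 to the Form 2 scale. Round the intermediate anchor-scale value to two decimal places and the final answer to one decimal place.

53.0

Form 1 → anchor (Group 1): v = (2.8/13.2)(64 − 67.8) + 18.3 = 17.49
anchor → Form 2 (Group 2): y = (11.3/3.4)(17.49 − 19.7) + 60.3 = 53.0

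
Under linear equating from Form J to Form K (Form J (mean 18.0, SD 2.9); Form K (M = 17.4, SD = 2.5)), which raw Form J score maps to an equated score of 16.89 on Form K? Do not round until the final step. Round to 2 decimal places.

Invert y = (SD_Y/SD_X)(x − M_X) + M_Y:
x = (SD_X/SD_Y)(y − M_Y) + M_X = (2.9/2.5)(16.89 − 17.4) + 18.0
x = 1.160000 × -0.510 + 18.0 = 17.41

17.41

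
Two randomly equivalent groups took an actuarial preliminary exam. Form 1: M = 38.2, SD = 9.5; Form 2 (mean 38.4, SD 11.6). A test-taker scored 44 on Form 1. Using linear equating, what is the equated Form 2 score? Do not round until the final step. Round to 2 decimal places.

45.48

Linear equating: y = (SD_Y/SD_X)(x − M_X) + M_Y
y = (11.6/9.5)(44 − 38.2) + 38.4
y = 1.221053 × 5.8 + 38.4 = 7.0821 + 38.4 = 45.48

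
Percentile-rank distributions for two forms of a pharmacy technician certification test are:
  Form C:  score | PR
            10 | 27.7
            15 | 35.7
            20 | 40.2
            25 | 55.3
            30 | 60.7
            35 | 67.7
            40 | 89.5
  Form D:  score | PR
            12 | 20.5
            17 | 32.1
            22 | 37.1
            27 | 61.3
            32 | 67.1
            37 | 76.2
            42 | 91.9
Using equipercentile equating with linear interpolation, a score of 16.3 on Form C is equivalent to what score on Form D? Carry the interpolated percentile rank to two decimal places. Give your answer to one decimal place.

PR of 16.3 on Form C: 35.7 + (16.3 − 15)/(20 − 15) × (40.2 − 35.7) = 36.87
On Form D, PR 36.87 falls between score 17 (PR 32.1) and 22 (PR 37.1).
Interpolate: 17 + (36.87 − 32.1)/(37.1 − 32.1) × (22 − 17) = 21.8

21.8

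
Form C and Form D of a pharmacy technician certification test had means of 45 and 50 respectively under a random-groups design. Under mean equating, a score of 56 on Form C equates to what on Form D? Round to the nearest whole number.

61

Mean equating: y = x + (M_Y − M_X) = 56 + (50 − 45) = 61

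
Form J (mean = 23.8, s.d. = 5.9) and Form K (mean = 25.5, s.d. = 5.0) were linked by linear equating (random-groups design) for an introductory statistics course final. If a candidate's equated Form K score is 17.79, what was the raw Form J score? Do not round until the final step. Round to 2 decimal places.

Invert y = (SD_Y/SD_X)(x − M_X) + M_Y:
x = (SD_X/SD_Y)(y − M_Y) + M_X = (5.9/5.0)(17.79 − 25.5) + 23.8
x = 1.180000 × -7.710 + 23.8 = 14.70

14.70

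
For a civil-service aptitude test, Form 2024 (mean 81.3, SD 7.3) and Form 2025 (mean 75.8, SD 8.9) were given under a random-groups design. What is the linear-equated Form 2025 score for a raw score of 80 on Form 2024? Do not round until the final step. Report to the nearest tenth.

Linear equating: y = (SD_Y/SD_X)(x − M_X) + M_Y
y = (8.9/7.3)(80 − 81.3) + 75.8
y = 1.219178 × -1.3 + 75.8 = -1.5849 + 75.8 = 74.2

74.2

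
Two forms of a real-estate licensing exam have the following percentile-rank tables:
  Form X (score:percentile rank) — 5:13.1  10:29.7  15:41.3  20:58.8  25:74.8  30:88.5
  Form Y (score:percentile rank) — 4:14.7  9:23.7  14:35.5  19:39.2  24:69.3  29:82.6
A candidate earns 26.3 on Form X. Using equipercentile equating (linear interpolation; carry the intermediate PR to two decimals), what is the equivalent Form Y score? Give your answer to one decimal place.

PR of 26.3 on Form X: 74.8 + (26.3 − 25)/(30 − 25) × (88.5 − 74.8) = 78.36
On Form Y, PR 78.36 falls between score 24 (PR 69.3) and 29 (PR 82.6).
Interpolate: 24 + (78.36 − 69.3)/(82.6 − 69.3) × (29 − 24) = 27.4

27.4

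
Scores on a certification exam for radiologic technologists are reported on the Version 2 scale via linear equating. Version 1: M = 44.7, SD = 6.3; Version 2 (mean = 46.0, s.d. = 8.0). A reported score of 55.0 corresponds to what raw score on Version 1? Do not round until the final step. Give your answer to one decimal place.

51.8

Invert y = (SD_Y/SD_X)(x − M_X) + M_Y:
x = (SD_X/SD_Y)(y − M_Y) + M_X = (6.3/8.0)(55.0 − 46.0) + 44.7
x = 0.787500 × 9.000 + 44.7 = 51.8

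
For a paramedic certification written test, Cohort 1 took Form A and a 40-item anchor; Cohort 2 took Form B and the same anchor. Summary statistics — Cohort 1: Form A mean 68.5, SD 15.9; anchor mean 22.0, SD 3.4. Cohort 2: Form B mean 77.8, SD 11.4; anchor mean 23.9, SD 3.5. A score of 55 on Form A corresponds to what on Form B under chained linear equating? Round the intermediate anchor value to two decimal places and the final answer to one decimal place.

62.2

Form A → anchor (Cohort 1): v = (3.4/15.9)(55 − 68.5) + 22.0 = 19.11
anchor → Form B (Cohort 2): y = (11.4/3.5)(19.11 − 23.9) + 77.8 = 62.2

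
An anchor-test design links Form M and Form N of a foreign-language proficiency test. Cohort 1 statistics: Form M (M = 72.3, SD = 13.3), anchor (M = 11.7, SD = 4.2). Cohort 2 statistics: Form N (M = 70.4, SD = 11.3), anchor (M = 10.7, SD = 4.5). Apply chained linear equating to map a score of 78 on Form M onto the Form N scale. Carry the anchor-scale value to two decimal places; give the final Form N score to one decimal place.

77.4

Form M → anchor (Cohort 1): v = (4.2/13.3)(78 − 72.3) + 11.7 = 13.50
anchor → Form N (Cohort 2): y = (11.3/4.5)(13.50 − 10.7) + 70.4 = 77.4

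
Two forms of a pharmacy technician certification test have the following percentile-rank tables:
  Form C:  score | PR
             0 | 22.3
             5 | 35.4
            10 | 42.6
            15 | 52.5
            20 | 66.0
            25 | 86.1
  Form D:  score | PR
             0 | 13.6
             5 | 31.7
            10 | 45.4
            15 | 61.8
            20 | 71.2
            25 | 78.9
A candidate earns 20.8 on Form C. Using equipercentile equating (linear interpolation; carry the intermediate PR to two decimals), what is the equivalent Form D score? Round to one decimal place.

PR of 20.8 on Form C: 66.0 + (20.8 − 20)/(25 − 20) × (86.1 − 66.0) = 69.22
On Form D, PR 69.22 falls between score 15 (PR 61.8) and 20 (PR 71.2).
Interpolate: 15 + (69.22 − 61.8)/(71.2 − 61.8) × (20 − 15) = 18.9

18.9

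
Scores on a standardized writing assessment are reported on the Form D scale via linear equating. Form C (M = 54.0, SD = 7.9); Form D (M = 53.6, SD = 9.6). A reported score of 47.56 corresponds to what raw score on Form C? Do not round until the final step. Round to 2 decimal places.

49.03

Invert y = (SD_Y/SD_X)(x − M_X) + M_Y:
x = (SD_X/SD_Y)(y − M_Y) + M_X = (7.9/9.6)(47.56 − 53.6) + 54.0
x = 0.822917 × -6.040 + 54.0 = 49.03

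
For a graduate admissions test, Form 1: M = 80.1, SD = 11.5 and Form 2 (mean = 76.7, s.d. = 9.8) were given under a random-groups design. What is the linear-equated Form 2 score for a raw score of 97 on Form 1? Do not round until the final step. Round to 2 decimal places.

91.10

Linear equating: y = (SD_Y/SD_X)(x − M_X) + M_Y
y = (9.8/11.5)(97 − 80.1) + 76.7
y = 0.852174 × 16.9 + 76.7 = 14.4017 + 76.7 = 91.10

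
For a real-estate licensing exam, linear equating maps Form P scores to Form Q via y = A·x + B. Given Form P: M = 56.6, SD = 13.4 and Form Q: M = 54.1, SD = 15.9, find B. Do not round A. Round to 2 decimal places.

-13.06

A = SD_Y / SD_X = 15.9 / 13.4 = 1.186567
B = M_Y − A·M_X = 54.1 − 1.186567 × 56.6 = -13.06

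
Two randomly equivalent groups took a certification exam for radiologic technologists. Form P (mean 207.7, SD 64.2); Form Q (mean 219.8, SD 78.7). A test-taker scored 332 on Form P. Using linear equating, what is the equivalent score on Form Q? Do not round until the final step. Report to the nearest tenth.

Linear equating: y = (SD_Y/SD_X)(x − M_X) + M_Y
y = (78.7/64.2)(332 − 207.7) + 219.8
y = 1.225857 × 124.3 + 219.8 = 152.3740 + 219.8 = 372.2

372.2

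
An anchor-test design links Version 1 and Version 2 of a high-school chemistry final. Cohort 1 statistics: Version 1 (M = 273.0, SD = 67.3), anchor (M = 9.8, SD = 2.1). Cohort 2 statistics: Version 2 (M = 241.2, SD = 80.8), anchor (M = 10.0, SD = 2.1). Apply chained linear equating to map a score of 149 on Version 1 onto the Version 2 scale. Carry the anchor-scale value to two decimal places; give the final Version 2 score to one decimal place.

84.6

Version 1 → anchor (Cohort 1): v = (2.1/67.3)(149 − 273.0) + 9.8 = 5.93
anchor → Version 2 (Cohort 2): y = (80.8/2.1)(5.93 − 10.0) + 241.2 = 84.6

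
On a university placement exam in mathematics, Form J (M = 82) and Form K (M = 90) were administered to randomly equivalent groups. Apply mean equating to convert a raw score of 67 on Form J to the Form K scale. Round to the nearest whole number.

75

Mean equating: y = x + (M_Y − M_X) = 67 + (90 − 82) = 75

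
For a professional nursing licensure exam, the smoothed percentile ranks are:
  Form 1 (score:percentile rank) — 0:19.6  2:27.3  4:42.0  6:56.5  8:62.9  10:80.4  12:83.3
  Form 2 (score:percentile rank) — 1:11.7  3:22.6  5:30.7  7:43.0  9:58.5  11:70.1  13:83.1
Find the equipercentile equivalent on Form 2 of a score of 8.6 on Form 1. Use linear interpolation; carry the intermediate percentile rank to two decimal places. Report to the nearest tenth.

PR of 8.6 on Form 1: 62.9 + (8.6 − 8)/(10 − 8) × (80.4 − 62.9) = 68.15
On Form 2, PR 68.15 falls between score 9 (PR 58.5) and 11 (PR 70.1).
Interpolate: 9 + (68.15 − 58.5)/(70.1 − 58.5) × (11 − 9) = 10.7

10.7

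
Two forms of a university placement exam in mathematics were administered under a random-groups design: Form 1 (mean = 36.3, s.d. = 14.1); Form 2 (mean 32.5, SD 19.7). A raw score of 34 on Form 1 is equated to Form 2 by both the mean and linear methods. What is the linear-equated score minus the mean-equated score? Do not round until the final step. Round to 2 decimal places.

Mean-equated: 34 + (32.5 − 36.3) = 30.20
Linear-equated: (19.7/14.1)(34 − 36.3) + 32.5 = 29.287
Difference = 29.287 − 30.20 = -0.91

-0.91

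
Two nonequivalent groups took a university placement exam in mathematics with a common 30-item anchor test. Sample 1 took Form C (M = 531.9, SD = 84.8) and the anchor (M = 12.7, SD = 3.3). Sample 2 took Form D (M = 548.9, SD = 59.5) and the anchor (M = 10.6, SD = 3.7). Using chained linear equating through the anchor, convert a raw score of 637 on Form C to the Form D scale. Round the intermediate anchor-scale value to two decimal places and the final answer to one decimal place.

Form C → anchor (Sample 1): v = (3.3/84.8)(637 − 531.9) + 12.7 = 16.79
anchor → Form D (Sample 2): y = (59.5/3.7)(16.79 − 10.6) + 548.9 = 648.4

648.4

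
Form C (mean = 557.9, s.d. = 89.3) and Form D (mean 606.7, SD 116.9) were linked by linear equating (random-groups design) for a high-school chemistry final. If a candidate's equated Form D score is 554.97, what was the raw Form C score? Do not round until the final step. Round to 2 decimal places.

518.38

Invert y = (SD_Y/SD_X)(x − M_X) + M_Y:
x = (SD_X/SD_Y)(y − M_Y) + M_X = (89.3/116.9)(554.97 − 606.7) + 557.9
x = 0.763901 × -51.730 + 557.9 = 518.38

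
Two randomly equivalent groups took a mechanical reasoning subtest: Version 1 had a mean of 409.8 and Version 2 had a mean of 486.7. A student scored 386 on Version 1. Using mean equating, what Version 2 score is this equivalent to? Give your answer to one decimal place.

462.9

Mean equating: y = x + (M_Y − M_X) = 386 + (486.7 − 409.8) = 462.9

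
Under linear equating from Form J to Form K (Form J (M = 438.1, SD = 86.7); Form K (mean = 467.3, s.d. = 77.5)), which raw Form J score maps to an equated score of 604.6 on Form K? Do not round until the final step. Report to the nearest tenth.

Invert y = (SD_Y/SD_X)(x − M_X) + M_Y:
x = (SD_X/SD_Y)(y − M_Y) + M_X = (86.7/77.5)(604.6 − 467.3) + 438.1
x = 1.118710 × 137.300 + 438.1 = 591.7

591.7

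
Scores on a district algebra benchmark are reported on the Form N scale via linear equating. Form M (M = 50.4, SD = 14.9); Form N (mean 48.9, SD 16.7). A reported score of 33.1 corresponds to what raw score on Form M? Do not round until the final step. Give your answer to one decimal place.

Invert y = (SD_Y/SD_X)(x − M_X) + M_Y:
x = (SD_X/SD_Y)(y − M_Y) + M_X = (14.9/16.7)(33.1 − 48.9) + 50.4
x = 0.892216 × -15.800 + 50.4 = 36.3

36.3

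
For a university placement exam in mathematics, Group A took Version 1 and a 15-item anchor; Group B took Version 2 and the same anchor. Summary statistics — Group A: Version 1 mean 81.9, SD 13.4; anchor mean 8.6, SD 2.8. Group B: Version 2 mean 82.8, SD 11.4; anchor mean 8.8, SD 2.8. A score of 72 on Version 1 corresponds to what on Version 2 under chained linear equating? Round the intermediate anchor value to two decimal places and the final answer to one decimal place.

73.6

Version 1 → anchor (Group A): v = (2.8/13.4)(72 − 81.9) + 8.6 = 6.53
anchor → Version 2 (Group B): y = (11.4/2.8)(6.53 − 8.8) + 82.8 = 73.6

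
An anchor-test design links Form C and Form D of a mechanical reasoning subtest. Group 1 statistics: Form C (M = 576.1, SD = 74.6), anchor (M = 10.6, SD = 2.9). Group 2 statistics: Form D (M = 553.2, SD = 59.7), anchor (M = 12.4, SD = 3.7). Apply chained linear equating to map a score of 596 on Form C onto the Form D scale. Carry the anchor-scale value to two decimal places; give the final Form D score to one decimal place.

Form C → anchor (Group 1): v = (2.9/74.6)(596 − 576.1) + 10.6 = 11.37
anchor → Form D (Group 2): y = (59.7/3.7)(11.37 − 12.4) + 553.2 = 536.6

536.6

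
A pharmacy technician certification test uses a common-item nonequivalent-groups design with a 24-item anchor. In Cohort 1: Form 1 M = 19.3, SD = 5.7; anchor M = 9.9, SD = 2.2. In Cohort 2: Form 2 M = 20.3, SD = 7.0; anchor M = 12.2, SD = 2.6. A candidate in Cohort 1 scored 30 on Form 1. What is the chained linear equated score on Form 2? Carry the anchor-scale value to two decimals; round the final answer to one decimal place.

25.2

Form 1 → anchor (Cohort 1): v = (2.2/5.7)(30 − 19.3) + 9.9 = 14.03
anchor → Form 2 (Cohort 2): y = (7.0/2.6)(14.03 − 12.2) + 20.3 = 25.2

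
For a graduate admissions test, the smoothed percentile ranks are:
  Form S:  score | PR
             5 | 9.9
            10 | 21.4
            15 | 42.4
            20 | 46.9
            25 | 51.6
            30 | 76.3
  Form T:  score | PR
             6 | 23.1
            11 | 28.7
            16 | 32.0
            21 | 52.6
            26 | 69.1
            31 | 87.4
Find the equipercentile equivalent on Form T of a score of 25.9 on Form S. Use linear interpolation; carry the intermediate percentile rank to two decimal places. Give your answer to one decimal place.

PR of 25.9 on Form S: 51.6 + (25.9 − 25)/(30 − 25) × (76.3 − 51.6) = 56.05
On Form T, PR 56.05 falls between score 21 (PR 52.6) and 26 (PR 69.1).
Interpolate: 21 + (56.05 − 52.6)/(69.1 − 52.6) × (26 − 21) = 22.0

22.0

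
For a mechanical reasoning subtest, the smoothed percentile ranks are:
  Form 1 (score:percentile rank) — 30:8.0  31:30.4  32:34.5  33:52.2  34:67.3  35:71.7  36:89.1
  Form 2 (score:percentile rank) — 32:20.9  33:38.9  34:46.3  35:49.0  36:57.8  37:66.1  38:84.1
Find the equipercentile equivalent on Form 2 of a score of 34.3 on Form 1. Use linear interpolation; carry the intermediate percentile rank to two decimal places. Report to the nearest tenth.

37.1

PR of 34.3 on Form 1: 67.3 + (34.3 − 34)/(35 − 34) × (71.7 − 67.3) = 68.62
On Form 2, PR 68.62 falls between score 37 (PR 66.1) and 38 (PR 84.1).
Interpolate: 37 + (68.62 − 66.1)/(84.1 − 66.1) × (38 − 37) = 37.1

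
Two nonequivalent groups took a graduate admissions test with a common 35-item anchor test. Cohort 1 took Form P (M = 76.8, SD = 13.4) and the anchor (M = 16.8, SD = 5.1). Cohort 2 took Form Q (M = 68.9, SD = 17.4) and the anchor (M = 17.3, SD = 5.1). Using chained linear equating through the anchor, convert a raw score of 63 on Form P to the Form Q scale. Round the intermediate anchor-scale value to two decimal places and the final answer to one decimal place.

Form P → anchor (Cohort 1): v = (5.1/13.4)(63 − 76.8) + 16.8 = 11.55
anchor → Form Q (Cohort 2): y = (17.4/5.1)(11.55 − 17.3) + 68.9 = 49.3

49.3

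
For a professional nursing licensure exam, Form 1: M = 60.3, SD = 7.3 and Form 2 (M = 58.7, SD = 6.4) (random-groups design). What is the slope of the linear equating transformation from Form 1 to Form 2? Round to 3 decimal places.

A = SD_Y / SD_X = 6.4 / 7.3 = 0.877

0.877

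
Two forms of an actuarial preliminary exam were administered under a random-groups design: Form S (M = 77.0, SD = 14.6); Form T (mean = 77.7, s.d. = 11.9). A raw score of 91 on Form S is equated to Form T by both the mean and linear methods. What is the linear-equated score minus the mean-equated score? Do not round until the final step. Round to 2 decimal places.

Mean-equated: 91 + (77.7 − 77.0) = 91.70
Linear-equated: (11.9/14.6)(91 − 77.0) + 77.7 = 89.111
Difference = 89.111 − 91.70 = -2.59

-2.59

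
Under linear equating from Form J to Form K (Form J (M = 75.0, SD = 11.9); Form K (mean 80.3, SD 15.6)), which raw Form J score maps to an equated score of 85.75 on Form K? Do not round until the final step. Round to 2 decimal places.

Invert y = (SD_Y/SD_X)(x − M_X) + M_Y:
x = (SD_X/SD_Y)(y − M_Y) + M_X = (11.9/15.6)(85.75 − 80.3) + 75.0
x = 0.762821 × 5.450 + 75.0 = 79.16

79.16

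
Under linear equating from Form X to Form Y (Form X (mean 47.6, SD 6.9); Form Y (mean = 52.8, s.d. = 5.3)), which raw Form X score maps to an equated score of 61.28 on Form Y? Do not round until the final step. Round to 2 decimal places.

Invert y = (SD_Y/SD_X)(x − M_X) + M_Y:
x = (SD_X/SD_Y)(y − M_Y) + M_X = (6.9/5.3)(61.28 − 52.8) + 47.6
x = 1.301887 × 8.480 + 47.6 = 58.64

58.64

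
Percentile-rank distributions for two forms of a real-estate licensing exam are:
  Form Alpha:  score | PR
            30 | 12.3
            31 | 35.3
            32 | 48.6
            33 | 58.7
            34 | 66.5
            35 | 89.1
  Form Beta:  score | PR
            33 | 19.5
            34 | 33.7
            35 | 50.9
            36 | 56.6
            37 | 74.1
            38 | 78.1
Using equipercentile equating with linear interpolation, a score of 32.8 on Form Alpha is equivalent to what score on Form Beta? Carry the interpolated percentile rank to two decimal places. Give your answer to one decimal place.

PR of 32.8 on Form Alpha: 48.6 + (32.8 − 32)/(33 − 32) × (58.7 − 48.6) = 56.68
On Form Beta, PR 56.68 falls between score 36 (PR 56.6) and 37 (PR 74.1).
Interpolate: 36 + (56.68 − 56.6)/(74.1 − 56.6) × (37 − 36) = 36.0

36.0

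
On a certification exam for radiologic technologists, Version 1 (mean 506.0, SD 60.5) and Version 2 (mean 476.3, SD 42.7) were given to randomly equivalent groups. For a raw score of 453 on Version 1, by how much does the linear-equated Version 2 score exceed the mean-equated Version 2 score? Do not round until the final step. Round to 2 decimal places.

15.59

Mean-equated: 453 + (476.3 − 506.0) = 423.30
Linear-equated: (42.7/60.5)(453 − 506.0) + 476.3 = 438.893
Difference = 438.893 − 423.30 = 15.59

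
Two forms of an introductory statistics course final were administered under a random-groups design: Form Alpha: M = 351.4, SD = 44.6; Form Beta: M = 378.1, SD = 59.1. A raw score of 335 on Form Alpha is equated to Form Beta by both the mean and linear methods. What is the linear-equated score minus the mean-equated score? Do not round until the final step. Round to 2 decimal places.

Mean-equated: 335 + (378.1 − 351.4) = 361.70
Linear-equated: (59.1/44.6)(335 − 351.4) + 378.1 = 356.368
Difference = 356.368 − 361.70 = -5.33

-5.33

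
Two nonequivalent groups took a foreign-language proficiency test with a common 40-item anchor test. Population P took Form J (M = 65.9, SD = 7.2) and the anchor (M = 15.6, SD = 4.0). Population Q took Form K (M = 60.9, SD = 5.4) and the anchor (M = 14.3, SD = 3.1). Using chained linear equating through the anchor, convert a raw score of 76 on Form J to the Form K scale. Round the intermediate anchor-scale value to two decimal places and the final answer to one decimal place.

72.9

Form J → anchor (Population P): v = (4.0/7.2)(76 − 65.9) + 15.6 = 21.21
anchor → Form K (Population Q): y = (5.4/3.1)(21.21 − 14.3) + 60.9 = 72.9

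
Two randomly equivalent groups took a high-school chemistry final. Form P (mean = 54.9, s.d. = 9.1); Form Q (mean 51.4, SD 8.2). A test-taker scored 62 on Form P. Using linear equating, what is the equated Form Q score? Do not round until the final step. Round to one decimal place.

57.8

Linear equating: y = (SD_Y/SD_X)(x − M_X) + M_Y
y = (8.2/9.1)(62 − 54.9) + 51.4
y = 0.901099 × 7.1 + 51.4 = 6.3978 + 51.4 = 57.8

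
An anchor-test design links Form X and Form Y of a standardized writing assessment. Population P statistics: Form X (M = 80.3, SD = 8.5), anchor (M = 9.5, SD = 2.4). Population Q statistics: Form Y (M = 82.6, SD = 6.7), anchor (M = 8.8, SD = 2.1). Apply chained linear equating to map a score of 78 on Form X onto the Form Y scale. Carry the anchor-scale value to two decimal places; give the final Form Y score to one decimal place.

Form X → anchor (Population P): v = (2.4/8.5)(78 − 80.3) + 9.5 = 8.85
anchor → Form Y (Population Q): y = (6.7/2.1)(8.85 − 8.8) + 82.6 = 82.8

82.8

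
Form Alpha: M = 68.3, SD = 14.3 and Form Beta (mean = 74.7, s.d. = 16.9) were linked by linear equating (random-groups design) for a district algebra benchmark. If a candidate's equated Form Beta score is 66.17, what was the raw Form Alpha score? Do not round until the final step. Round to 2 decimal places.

Invert y = (SD_Y/SD_X)(x − M_X) + M_Y:
x = (SD_X/SD_Y)(y − M_Y) + M_X = (14.3/16.9)(66.17 − 74.7) + 68.3
x = 0.846154 × -8.530 + 68.3 = 61.08

61.08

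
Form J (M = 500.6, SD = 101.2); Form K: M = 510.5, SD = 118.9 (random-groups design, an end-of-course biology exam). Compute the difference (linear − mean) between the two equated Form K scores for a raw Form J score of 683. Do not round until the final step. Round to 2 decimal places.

Mean-equated: 683 + (510.5 − 500.6) = 692.90
Linear-equated: (118.9/101.2)(683 − 500.6) + 510.5 = 724.802
Difference = 724.802 − 692.90 = 31.90

31.90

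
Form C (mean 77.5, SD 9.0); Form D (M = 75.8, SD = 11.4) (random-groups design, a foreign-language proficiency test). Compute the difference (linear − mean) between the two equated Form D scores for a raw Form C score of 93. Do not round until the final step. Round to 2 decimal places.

4.13

Mean-equated: 93 + (75.8 − 77.5) = 91.30
Linear-equated: (11.4/9.0)(93 − 77.5) + 75.8 = 95.433
Difference = 95.433 − 91.30 = 4.13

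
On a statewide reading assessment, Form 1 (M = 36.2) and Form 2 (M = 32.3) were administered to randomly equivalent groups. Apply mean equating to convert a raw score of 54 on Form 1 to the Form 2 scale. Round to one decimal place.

50.1

Mean equating: y = x + (M_Y − M_X) = 54 + (32.3 − 36.2) = 50.1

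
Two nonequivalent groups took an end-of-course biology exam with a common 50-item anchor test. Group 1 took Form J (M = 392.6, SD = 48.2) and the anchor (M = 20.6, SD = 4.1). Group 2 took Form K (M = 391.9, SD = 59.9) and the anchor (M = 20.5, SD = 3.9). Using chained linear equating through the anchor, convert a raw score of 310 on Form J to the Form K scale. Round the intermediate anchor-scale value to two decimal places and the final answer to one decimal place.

285.5

Form J → anchor (Group 1): v = (4.1/48.2)(310 − 392.6) + 20.6 = 13.57
anchor → Form K (Group 2): y = (59.9/3.9)(13.57 − 20.5) + 391.9 = 285.5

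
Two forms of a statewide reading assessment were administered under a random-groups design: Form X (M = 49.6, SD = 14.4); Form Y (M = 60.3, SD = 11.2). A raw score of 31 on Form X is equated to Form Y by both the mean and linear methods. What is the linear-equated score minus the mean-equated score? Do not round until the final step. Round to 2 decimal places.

4.13

Mean-equated: 31 + (60.3 − 49.6) = 41.70
Linear-equated: (11.2/14.4)(31 − 49.6) + 60.3 = 45.833
Difference = 45.833 − 41.70 = 4.13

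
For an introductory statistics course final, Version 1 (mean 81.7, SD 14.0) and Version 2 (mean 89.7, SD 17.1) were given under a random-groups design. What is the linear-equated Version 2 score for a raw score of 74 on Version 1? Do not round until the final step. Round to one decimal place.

80.3

Linear equating: y = (SD_Y/SD_X)(x − M_X) + M_Y
y = (17.1/14.0)(74 − 81.7) + 89.7
y = 1.221429 × -7.7 + 89.7 = -9.4050 + 89.7 = 80.3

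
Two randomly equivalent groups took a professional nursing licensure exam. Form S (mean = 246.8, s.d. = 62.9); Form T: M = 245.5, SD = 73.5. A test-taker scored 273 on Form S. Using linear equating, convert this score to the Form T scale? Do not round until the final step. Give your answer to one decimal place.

276.1

Linear equating: y = (SD_Y/SD_X)(x − M_X) + M_Y
y = (73.5/62.9)(273 − 246.8) + 245.5
y = 1.168521 × 26.2 + 245.5 = 30.6153 + 245.5 = 276.1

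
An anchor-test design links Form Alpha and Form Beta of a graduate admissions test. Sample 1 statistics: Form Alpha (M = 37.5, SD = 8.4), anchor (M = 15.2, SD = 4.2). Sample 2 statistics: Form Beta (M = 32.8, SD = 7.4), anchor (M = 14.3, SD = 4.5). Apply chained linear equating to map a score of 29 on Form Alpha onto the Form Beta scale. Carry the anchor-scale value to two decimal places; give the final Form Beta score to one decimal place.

Form Alpha → anchor (Sample 1): v = (4.2/8.4)(29 − 37.5) + 15.2 = 10.95
anchor → Form Beta (Sample 2): y = (7.4/4.5)(10.95 − 14.3) + 32.8 = 27.3

27.3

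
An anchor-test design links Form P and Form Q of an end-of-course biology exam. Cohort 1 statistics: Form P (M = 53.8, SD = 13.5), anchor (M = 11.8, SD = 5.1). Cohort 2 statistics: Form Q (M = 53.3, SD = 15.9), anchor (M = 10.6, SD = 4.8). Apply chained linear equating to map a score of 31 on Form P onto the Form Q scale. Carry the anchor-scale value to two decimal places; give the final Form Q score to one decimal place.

Form P → anchor (Cohort 1): v = (5.1/13.5)(31 − 53.8) + 11.8 = 3.19
anchor → Form Q (Cohort 2): y = (15.9/4.8)(3.19 − 10.6) + 53.3 = 28.8

28.8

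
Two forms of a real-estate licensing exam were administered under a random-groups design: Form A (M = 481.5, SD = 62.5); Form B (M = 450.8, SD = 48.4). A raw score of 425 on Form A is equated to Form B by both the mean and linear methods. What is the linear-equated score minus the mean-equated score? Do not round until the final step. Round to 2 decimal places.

Mean-equated: 425 + (450.8 − 481.5) = 394.30
Linear-equated: (48.4/62.5)(425 − 481.5) + 450.8 = 407.046
Difference = 407.046 − 394.30 = 12.75

12.75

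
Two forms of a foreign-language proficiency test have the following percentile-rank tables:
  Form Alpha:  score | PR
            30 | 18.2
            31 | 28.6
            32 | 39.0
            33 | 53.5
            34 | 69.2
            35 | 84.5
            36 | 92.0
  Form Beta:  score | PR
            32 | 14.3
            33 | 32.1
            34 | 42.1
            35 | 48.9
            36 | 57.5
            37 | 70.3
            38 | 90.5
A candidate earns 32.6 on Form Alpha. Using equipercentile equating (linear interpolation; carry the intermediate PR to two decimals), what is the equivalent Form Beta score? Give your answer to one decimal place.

34.8

PR of 32.6 on Form Alpha: 39.0 + (32.6 − 32)/(33 − 32) × (53.5 − 39.0) = 47.70
On Form Beta, PR 47.70 falls between score 34 (PR 42.1) and 35 (PR 48.9).
Interpolate: 34 + (47.70 − 42.1)/(48.9 − 42.1) × (35 − 34) = 34.8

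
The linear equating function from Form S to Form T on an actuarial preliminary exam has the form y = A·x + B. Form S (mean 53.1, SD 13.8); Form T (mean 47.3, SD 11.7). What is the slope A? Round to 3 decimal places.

0.848

A = SD_Y / SD_X = 11.7 / 13.8 = 0.848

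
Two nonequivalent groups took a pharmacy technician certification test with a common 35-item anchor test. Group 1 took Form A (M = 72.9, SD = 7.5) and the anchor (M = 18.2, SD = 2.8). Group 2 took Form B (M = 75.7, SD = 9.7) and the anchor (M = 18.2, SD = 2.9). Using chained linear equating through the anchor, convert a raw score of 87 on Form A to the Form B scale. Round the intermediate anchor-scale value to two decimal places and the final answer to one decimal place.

Form A → anchor (Group 1): v = (2.8/7.5)(87 − 72.9) + 18.2 = 23.46
anchor → Form B (Group 2): y = (9.7/2.9)(23.46 − 18.2) + 75.7 = 93.3

93.3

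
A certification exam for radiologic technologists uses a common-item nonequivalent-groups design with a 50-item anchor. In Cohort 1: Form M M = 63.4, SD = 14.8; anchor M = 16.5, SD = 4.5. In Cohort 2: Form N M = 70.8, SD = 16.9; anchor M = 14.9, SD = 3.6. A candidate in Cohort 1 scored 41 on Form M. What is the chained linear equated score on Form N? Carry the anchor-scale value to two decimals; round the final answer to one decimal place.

Form M → anchor (Cohort 1): v = (4.5/14.8)(41 − 63.4) + 16.5 = 9.69
anchor → Form N (Cohort 2): y = (16.9/3.6)(9.69 − 14.9) + 70.8 = 46.3

46.3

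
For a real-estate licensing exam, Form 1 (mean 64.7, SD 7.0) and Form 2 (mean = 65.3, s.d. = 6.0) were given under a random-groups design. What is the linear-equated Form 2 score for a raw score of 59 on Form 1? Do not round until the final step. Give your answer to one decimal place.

60.4

Linear equating: y = (SD_Y/SD_X)(x − M_X) + M_Y
y = (6.0/7.0)(59 − 64.7) + 65.3
y = 0.857143 × -5.7 + 65.3 = -4.8857 + 65.3 = 60.4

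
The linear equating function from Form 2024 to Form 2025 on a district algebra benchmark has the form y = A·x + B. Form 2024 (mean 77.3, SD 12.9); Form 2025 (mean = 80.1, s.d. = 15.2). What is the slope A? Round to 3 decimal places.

1.178

A = SD_Y / SD_X = 15.2 / 12.9 = 1.178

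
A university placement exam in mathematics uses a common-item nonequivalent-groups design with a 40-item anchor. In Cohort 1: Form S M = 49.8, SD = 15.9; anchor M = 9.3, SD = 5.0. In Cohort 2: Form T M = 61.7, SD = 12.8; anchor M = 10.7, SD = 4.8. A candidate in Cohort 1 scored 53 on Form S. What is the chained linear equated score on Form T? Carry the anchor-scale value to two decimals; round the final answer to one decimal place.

60.7

Form S → anchor (Cohort 1): v = (5.0/15.9)(53 − 49.8) + 9.3 = 10.31
anchor → Form T (Cohort 2): y = (12.8/4.8)(10.31 − 10.7) + 61.7 = 60.7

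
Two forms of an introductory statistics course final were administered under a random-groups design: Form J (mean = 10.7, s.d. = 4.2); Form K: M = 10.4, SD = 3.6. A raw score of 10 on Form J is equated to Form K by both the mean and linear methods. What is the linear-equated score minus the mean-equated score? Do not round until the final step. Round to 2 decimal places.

0.10

Mean-equated: 10 + (10.4 − 10.7) = 9.70
Linear-equated: (3.6/4.2)(10 − 10.7) + 10.4 = 9.800
Difference = 9.800 − 9.70 = 0.10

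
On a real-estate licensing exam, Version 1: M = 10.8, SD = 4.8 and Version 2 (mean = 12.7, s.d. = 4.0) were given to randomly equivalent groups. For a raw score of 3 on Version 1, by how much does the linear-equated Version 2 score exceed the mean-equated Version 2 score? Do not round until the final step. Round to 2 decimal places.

1.30

Mean-equated: 3 + (12.7 − 10.8) = 4.90
Linear-equated: (4.0/4.8)(3 − 10.8) + 12.7 = 6.200
Difference = 6.200 − 4.90 = 1.30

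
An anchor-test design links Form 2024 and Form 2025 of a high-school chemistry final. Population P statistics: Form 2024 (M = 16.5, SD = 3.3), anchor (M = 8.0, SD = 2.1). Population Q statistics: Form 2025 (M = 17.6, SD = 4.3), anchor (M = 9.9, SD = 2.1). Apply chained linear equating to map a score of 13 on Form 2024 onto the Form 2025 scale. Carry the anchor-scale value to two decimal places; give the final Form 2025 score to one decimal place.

Form 2024 → anchor (Population P): v = (2.1/3.3)(13 − 16.5) + 8.0 = 5.77
anchor → Form 2025 (Population Q): y = (4.3/2.1)(5.77 − 9.9) + 17.6 = 9.1

9.1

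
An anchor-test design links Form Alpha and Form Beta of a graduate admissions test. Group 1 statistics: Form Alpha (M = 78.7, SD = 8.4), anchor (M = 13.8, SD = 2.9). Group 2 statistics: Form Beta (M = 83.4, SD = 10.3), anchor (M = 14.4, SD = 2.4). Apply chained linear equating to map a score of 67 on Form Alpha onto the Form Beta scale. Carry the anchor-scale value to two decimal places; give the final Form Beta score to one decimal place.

Form Alpha → anchor (Group 1): v = (2.9/8.4)(67 − 78.7) + 13.8 = 9.76
anchor → Form Beta (Group 2): y = (10.3/2.4)(9.76 − 14.4) + 83.4 = 63.5

63.5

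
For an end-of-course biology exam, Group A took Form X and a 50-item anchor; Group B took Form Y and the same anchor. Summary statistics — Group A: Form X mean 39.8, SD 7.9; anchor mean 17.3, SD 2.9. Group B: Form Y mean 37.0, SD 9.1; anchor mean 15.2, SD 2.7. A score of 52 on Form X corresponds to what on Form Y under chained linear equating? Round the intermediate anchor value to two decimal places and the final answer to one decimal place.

59.2

Form X → anchor (Group A): v = (2.9/7.9)(52 − 39.8) + 17.3 = 21.78
anchor → Form Y (Group B): y = (9.1/2.7)(21.78 − 15.2) + 37.0 = 59.2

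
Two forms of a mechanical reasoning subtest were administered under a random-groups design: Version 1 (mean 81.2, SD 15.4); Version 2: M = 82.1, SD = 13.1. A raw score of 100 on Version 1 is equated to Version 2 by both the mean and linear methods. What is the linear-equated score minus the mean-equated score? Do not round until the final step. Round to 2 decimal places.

Mean-equated: 100 + (82.1 − 81.2) = 100.90
Linear-equated: (13.1/15.4)(100 − 81.2) + 82.1 = 98.092
Difference = 98.092 − 100.90 = -2.81

-2.81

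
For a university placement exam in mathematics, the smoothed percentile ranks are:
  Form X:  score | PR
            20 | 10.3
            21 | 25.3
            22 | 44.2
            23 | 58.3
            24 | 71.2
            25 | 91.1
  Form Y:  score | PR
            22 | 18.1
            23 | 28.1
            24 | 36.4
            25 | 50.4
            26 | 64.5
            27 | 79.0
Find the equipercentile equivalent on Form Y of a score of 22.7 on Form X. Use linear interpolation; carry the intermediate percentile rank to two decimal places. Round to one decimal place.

25.3

PR of 22.7 on Form X: 44.2 + (22.7 − 22)/(23 − 22) × (58.3 − 44.2) = 54.07
On Form Y, PR 54.07 falls between score 25 (PR 50.4) and 26 (PR 64.5).
Interpolate: 25 + (54.07 − 50.4)/(64.5 − 50.4) × (26 − 25) = 25.3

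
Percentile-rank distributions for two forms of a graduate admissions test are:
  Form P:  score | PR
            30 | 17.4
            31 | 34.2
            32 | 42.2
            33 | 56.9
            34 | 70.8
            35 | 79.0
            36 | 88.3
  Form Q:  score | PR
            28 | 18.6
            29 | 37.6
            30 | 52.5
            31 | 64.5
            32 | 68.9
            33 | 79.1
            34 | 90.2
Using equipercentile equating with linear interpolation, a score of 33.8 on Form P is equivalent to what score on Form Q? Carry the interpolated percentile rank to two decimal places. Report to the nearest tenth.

PR of 33.8 on Form P: 56.9 + (33.8 − 33)/(34 − 33) × (70.8 − 56.9) = 68.02
On Form Q, PR 68.02 falls between score 31 (PR 64.5) and 32 (PR 68.9).
Interpolate: 31 + (68.02 − 64.5)/(68.9 − 64.5) × (32 − 31) = 31.8

31.8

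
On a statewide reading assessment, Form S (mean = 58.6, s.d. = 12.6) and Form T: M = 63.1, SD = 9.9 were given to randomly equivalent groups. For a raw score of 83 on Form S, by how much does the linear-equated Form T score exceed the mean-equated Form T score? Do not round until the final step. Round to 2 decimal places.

-5.23

Mean-equated: 83 + (63.1 − 58.6) = 87.50
Linear-equated: (9.9/12.6)(83 − 58.6) + 63.1 = 82.271
Difference = 82.271 − 87.50 = -5.23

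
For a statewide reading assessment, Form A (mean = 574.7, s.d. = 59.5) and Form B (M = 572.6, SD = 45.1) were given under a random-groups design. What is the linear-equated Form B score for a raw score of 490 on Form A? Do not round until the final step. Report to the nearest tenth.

Linear equating: y = (SD_Y/SD_X)(x − M_X) + M_Y
y = (45.1/59.5)(490 − 574.7) + 572.6
y = 0.757983 × -84.7 + 572.6 = -64.2012 + 572.6 = 508.4

508.4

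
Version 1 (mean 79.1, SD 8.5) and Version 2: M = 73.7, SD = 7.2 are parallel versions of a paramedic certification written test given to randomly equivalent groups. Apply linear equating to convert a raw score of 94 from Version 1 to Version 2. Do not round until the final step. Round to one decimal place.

86.3

Linear equating: y = (SD_Y/SD_X)(x − M_X) + M_Y
y = (7.2/8.5)(94 − 79.1) + 73.7
y = 0.847059 × 14.9 + 73.7 = 12.6212 + 73.7 = 86.3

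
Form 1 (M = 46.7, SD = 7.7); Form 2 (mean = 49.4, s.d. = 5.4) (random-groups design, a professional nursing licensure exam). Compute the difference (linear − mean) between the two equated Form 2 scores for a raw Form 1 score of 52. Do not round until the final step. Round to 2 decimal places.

-1.58

Mean-equated: 52 + (49.4 − 46.7) = 54.70
Linear-equated: (5.4/7.7)(52 − 46.7) + 49.4 = 53.117
Difference = 53.117 − 54.70 = -1.58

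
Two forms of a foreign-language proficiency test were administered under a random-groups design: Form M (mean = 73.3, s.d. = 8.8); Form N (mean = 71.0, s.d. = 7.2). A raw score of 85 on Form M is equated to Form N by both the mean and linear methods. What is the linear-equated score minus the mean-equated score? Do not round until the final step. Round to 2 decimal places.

-2.13

Mean-equated: 85 + (71.0 − 73.3) = 82.70
Linear-equated: (7.2/8.8)(85 − 73.3) + 71.0 = 80.573
Difference = 80.573 − 82.70 = -2.13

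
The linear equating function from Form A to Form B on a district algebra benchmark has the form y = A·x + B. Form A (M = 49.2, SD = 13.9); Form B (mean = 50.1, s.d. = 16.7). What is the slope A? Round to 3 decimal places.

1.201

A = SD_Y / SD_X = 16.7 / 13.9 = 1.201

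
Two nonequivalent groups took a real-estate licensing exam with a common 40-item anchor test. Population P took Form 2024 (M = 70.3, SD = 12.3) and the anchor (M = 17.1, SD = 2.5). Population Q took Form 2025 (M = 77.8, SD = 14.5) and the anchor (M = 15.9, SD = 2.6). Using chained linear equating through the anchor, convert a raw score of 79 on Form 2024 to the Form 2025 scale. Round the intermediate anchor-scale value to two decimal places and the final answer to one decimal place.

94.4

Form 2024 → anchor (Population P): v = (2.5/12.3)(79 − 70.3) + 17.1 = 18.87
anchor → Form 2025 (Population Q): y = (14.5/2.6)(18.87 − 15.9) + 77.8 = 94.4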